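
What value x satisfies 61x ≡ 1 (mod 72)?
13

gcd(61, 72) = 1, so the inverse exists.
Extended Euclidean algorithm on (72, 61):
72 = 1 × 61 + 11  ⟹  11 = (1)·72 + (-1)·61
61 = 5 × 11 + 6  ⟹  6 = (-5)·72 + (6)·61
11 = 1 × 6 + 5  ⟹  5 = (6)·72 + (-7)·61
6 = 1 × 5 + 1  ⟹  1 = (-11)·72 + (13)·61
So (13)·61 ≡ 1 (mod 72), i.e. 61^(-1) ≡ 13 (mod 72).
Check: 61 × 13 = 793 ≡ 1 (mod 72)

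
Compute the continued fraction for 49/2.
[24; 2]

Euclidean algorithm steps:
49 = 24 × 2 + 1
2 = 2 × 1 + 0
Continued fraction: [24; 2]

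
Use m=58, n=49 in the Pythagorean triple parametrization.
(963, 5684, 5765)

Euclid's formula: a = m² - n², b = 2mn, c = m² + n²
m = 58, n = 49
a = 58² - 49² = 3364 - 2401 = 963
b = 2 × 58 × 49 = 5684
c = 58² + 49² = 3364 + 2401 = 5765
Verification: 963² + 5684² = 927369 + 32307856 = 33235225 = 5765² ✓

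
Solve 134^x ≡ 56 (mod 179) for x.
2

Baby-step giant-step with step n = ⌈√179⌉ = 14.
Baby steps 134^j mod 179 (j:value) for j=0..13: 0:1, 1:134, 2:56, 3:165, 4:93, 5:111, 6:17, 7:130, 8:57, 9:120, 10:149, 11:97, 12:110, 13:62.
h = 56 is already in the table at j=2, so x = 2.
Check: 134^2 ≡ 56 (mod 179).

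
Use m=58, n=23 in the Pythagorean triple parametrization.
(2835, 2668, 3893)

Euclid's formula: a = m² - n², b = 2mn, c = m² + n²
m = 58, n = 23
a = 58² - 23² = 3364 - 529 = 2835
b = 2 × 58 × 23 = 2668
c = 58² + 23² = 3364 + 529 = 3893
Verification: 2835² + 2668² = 8037225 + 7118224 = 15155449 = 3893² ✓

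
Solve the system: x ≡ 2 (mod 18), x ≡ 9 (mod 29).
38

Using Chinese Remainder Theorem:
M = 18 × 29 = 522
M1 = 29, M2 = 18
y1 = 29^(-1) mod 18 = 5
y2 = 18^(-1) mod 29 = 21
x = (2×29×5 + 9×18×21) mod 522 = 38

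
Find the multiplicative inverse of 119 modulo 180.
59

gcd(119, 180) = 1, so the inverse exists.
Extended Euclidean algorithm on (180, 119):
180 = 1 × 119 + 61  ⟹  61 = (1)·180 + (-1)·119
119 = 1 × 61 + 58  ⟹  58 = (-1)·180 + (2)·119
61 = 1 × 58 + 3  ⟹  3 = (2)·180 + (-3)·119
58 = 19 × 3 + 1  ⟹  1 = (-39)·180 + (59)·119
So (59)·119 ≡ 1 (mod 180), i.e. 119^(-1) ≡ 59 (mod 180).
Check: 119 × 59 = 7021 ≡ 1 (mod 180)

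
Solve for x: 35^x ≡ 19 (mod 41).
29

Baby-step giant-step with step n = ⌈√41⌉ = 7.
Baby steps 35^j mod 41 (j:value) for j=0..6: 0:1, 1:35, 2:36, 3:30, 4:25, 5:14, 6:39.
Giant-step multiplier: 35^(-7) ≡ 35^(40-7) = 35^33 ≡ 24 (mod 41).
Giant steps γ_i = 19·24^i mod 41: γ_0=19, γ_1=5, γ_2=38, γ_3=10, γ_4=35 (in table at j=1).
x = i·n + j = 4·7 + 1 = 29.
Check: 35^29 ≡ 19 (mod 41).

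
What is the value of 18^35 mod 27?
0

Repeated squaring. Binary of 35 = 100011.
18^1 ≡ 18 (mod 27); 18^2 ≡ 0 (mod 27); 18^4 ≡ 0 (mod 27); 18^8 ≡ 0 (mod 27); 18^16 ≡ 0 (mod 27); 18^32 ≡ 0 (mod 27)
18^35 = 18^1 × 18^2 × 18^32 ≡ 0 (mod 27)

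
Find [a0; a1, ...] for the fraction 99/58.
[1; 1, 2, 2, 2, 3]

Euclidean algorithm steps:
99 = 1 × 58 + 41
58 = 1 × 41 + 17
41 = 2 × 17 + 7
17 = 2 × 7 + 3
7 = 2 × 3 + 1
3 = 3 × 1 + 0
Continued fraction: [1; 1, 2, 2, 2, 3]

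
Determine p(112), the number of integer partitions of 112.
761002156

p(n) counts ways to write n as a sum of positive integers (order ignored).
Euler's pentagonal recurrence: p(k) = p(k-1) + p(k-2) - p(k-5) - p(k-7) + p(k-12) + p(k-15) - ... (offsets j(3j∓1)/2, signs ++--, p(0)=1, p(<0)=0).
DP table for k = 0..111: p(0)=1, p(1)=1, p(2)=2, p(3)=3, p(4)=5, p(5)=7, p(6)=11, p(7)=15, p(8)=22, p(9)=30, p(10)=42, p(11)=56, p(12)=77, p(13)=101, p(14)=135, p(15)=176, p(16)=231, p(17)=297, p(18)=385, p(19)=490, p(20)=627, p(21)=792, p(22)=1002, p(23)=1255, p(24)=1575, p(25)=1958, p(26)=2436, p(27)=3010, p(28)=3718, p(29)=4565, p(30)=5604, p(31)=6842, p(32)=8349, p(33)=10143, p(34)=12310, p(35)=14883, p(36)=17977, p(37)=21637, p(38)=26015, p(39)=31185, p(40)=37338, p(41)=44583, p(42)=53174, p(43)=63261, p(44)=75175, p(45)=89134, p(46)=105558, p(47)=124754, p(48)=147273, p(49)=173525, p(50)=204226, p(51)=239943, p(52)=281589, p(53)=329931, p(54)=386155, p(55)=451276, p(56)=526823, p(57)=614154, p(58)=715220, p(59)=831820, p(60)=966467, p(61)=1121505, p(62)=1300156, p(63)=1505499, p(64)=1741630, p(65)=2012558, p(66)=2323520, p(67)=2679689, p(68)=3087735, p(69)=3554345, p(70)=4087968, p(71)=4697205, p(72)=5392783, p(73)=6185689, p(74)=7089500, p(75)=8118264, p(76)=9289091, p(77)=10619863, p(78)=12132164, p(79)=13848650, p(80)=15796476, p(81)=18004327, p(82)=20506255, p(83)=23338469, p(84)=26543660, p(85)=30167357, p(86)=34262962, p(87)=38887673, p(88)=44108109, p(89)=49995925, p(90)=56634173, p(91)=64112359, p(92)=72533807, p(93)=82010177, p(94)=92669720, p(95)=104651419, p(96)=118114304, p(97)=133230930, p(98)=150198136, p(99)=169229875, p(100)=190569292, p(101)=214481126, p(102)=241265379, p(103)=271248950, p(104)=304801365, p(105)=342325709, p(106)=384276336, p(107)=431149389, p(108)=483502844, p(109)=541946240, p(110)=607163746, p(111)=679903203.
Final step: p(112) = p(111) + p(110) - p(107) - p(105) + p(100) + p(97) - p(90) - p(86) + p(77) + p(72) - p(61) - p(55) + p(42) + p(35) - p(20) - p(12)
= 679903203 + 607163746 - 431149389 - 342325709 + 190569292 + 133230930 - 56634173 - 34262962 + 10619863 + 5392783 - 1121505 - 451276 + 53174 + 14883 - 627 - 77
= 761002156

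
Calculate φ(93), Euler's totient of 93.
60

93 = 3 × 31
φ(n) = n × ∏(1 - 1/p) for each prime p dividing n
φ(93) = 93 × (1 - 1/3) × (1 - 1/31) = 60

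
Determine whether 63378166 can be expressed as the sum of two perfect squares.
Not possible

Factorization: 63378166 = 2 × 29 × 103^3
By Fermat: n is sum of two squares iff every prime p ≡ 3 (mod 4) appears to even power.
Prime(s) ≡ 3 (mod 4) with odd exponent: [(103, 3)]
Therefore 63378166 cannot be expressed as a² + b².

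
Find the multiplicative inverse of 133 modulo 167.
54

gcd(133, 167) = 1, so the inverse exists.
Extended Euclidean algorithm on (167, 133):
167 = 1 × 133 + 34  ⟹  34 = (1)·167 + (-1)·133
133 = 3 × 34 + 31  ⟹  31 = (-3)·167 + (4)·133
34 = 1 × 31 + 3  ⟹  3 = (4)·167 + (-5)·133
31 = 10 × 3 + 1  ⟹  1 = (-43)·167 + (54)·133
So (54)·133 ≡ 1 (mod 167), i.e. 133^(-1) ≡ 54 (mod 167).
Check: 133 × 54 = 7182 ≡ 1 (mod 167)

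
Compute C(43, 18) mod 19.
0

Using Lucas' theorem:
Write n=43 and k=18 in base 19:
n in base 19: [2, 5]
k in base 19: [0, 18]
C(43,18) mod 19 = ∏ C(n_i, k_i) mod 19
Digit binomials (mod 19): C(2,0) = 1; C(5,18) = 0 (k_i > n_i)
Product: 1 × 0 = 0 ≡ 0 (mod 19)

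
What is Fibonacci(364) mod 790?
583

Matrix identity: Q^n = [[F_(n+1), F_n], [F_n, F_(n-1)]] with Q = [[1,1],[1,0]].
n = 364 = 101101100₂. Square-and-multiply, entries mod 790:
Q^1 = [[1,1],[1,0]]
Q^2 = (Q^1)² = [[2,1],[1,1]]
Q^5 = (Q^2)²·Q = [[8,5],[5,3]]
Q^11 = (Q^5)²·Q = [[144,89],[89,55]]
Q^22 = (Q^11)² = [[217,331],[331,676]]
Q^45 = (Q^22)²·Q = [[353,230],[230,123]]
Q^91 = (Q^45)²·Q = [[219,549],[549,460]]
Q^182 = (Q^91)² = [[182,681],[681,291]]
Q^364 = (Q^182)² = [[765,583],[583,182]]
F_364 mod 790 = Q^364[0][1] = 583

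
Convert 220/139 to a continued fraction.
[1; 1, 1, 2, 1, 1, 11]

Euclidean algorithm steps:
220 = 1 × 139 + 81
139 = 1 × 81 + 58
81 = 1 × 58 + 23
58 = 2 × 23 + 12
23 = 1 × 12 + 11
12 = 1 × 11 + 1
11 = 11 × 1 + 0
Continued fraction: [1; 1, 1, 2, 1, 1, 11]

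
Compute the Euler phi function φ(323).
288

323 = 17 × 19
φ(n) = n × ∏(1 - 1/p) for each prime p dividing n
φ(323) = 323 × (1 - 1/17) × (1 - 1/19) = 288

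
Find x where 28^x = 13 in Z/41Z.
21

Baby-step giant-step with step n = ⌈√41⌉ = 7.
Baby steps 28^j mod 41 (j:value) for j=0..6: 0:1, 1:28, 2:5, 3:17, 4:25, 5:3, 6:2.
Giant-step multiplier: 28^(-7) ≡ 28^(40-7) = 28^33 ≡ 11 (mod 41).
Giant steps γ_i = 13·11^i mod 41: γ_0=13, γ_1=20, γ_2=15, γ_3=1 (in table at j=0).
x = i·n + j = 3·7 + 0 = 21.
Check: 28^21 ≡ 13 (mod 41).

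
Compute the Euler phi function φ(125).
100

125 = 5^3
φ(n) = n × ∏(1 - 1/p) for each prime p dividing n
φ(125) = 125 × (1 - 1/5) = 100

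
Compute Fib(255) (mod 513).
268

Matrix identity: Q^n = [[F_(n+1), F_n], [F_n, F_(n-1)]] with Q = [[1,1],[1,0]].
n = 255 = 11111111₂. Square-and-multiply, entries mod 513:
Q^1 = [[1,1],[1,0]]
Q^3 = (Q^1)²·Q = [[3,2],[2,1]]
Q^7 = (Q^3)²·Q = [[21,13],[13,8]]
Q^15 = (Q^7)²·Q = [[474,97],[97,377]]
Q^31 = (Q^15)²·Q = [[111,157],[157,467]]
Q^63 = (Q^31)²·Q = [[492,34],[34,458]]
Q^127 = (Q^63)²·Q = [[39,58],[58,494]]
Q^255 = (Q^127)²·Q = [[402,268],[268,134]]
F_255 mod 513 = Q^255[0][1] = 268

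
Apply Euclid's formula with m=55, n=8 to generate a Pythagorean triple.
(2961, 880, 3089)

Euclid's formula: a = m² - n², b = 2mn, c = m² + n²
m = 55, n = 8
a = 55² - 8² = 3025 - 64 = 2961
b = 2 × 55 × 8 = 880
c = 55² + 8² = 3025 + 64 = 3089
Verification: 2961² + 880² = 8767521 + 774400 = 9541921 = 3089² ✓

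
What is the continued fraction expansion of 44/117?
[0; 2, 1, 1, 1, 14]

Euclidean algorithm steps:
44 = 0 × 117 + 44
117 = 2 × 44 + 29
44 = 1 × 29 + 15
29 = 1 × 15 + 14
15 = 1 × 14 + 1
14 = 14 × 1 + 0
Continued fraction: [0; 2, 1, 1, 1, 14]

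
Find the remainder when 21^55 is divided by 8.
5

Repeated squaring. Binary of 55 = 110111.
21^1 ≡ 5 (mod 8); 21^2 ≡ 1 (mod 8); 21^4 ≡ 1 (mod 8); 21^8 ≡ 1 (mod 8); 21^16 ≡ 1 (mod 8); 21^32 ≡ 1 (mod 8)
21^55 = 21^1 × 21^2 × 21^4 × 21^16 × 21^32 ≡ 5 (mod 8)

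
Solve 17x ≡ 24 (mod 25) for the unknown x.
x ≡ 22 (mod 25)

gcd(17, 25) = 1, which divides 24, so solutions exist.
Find 17^(-1) mod 25 by the extended Euclidean algorithm:
25 = 1 × 17 + 8  ⟹  8 = (1)·25 + (-1)·17
17 = 2 × 8 + 1  ⟹  1 = (-2)·25 + (3)·17
So (3)·17 ≡ 1 (mod 25), i.e. 17^(-1) ≡ 3 (mod 25).
x ≡ 3 × 24 = 72 ≡ 22 (mod 25).
Check: 17 × 22 = 374 ≡ 24 (mod 25).
Unique solution: x ≡ 22 (mod 25)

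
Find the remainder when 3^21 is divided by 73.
46

Repeated squaring. Binary of 21 = 10101.
3^1 ≡ 3 (mod 73); 3^2 ≡ 9 (mod 73); 3^4 ≡ 8 (mod 73); 3^8 ≡ 64 (mod 73); 3^16 ≡ 8 (mod 73)
3^21 = 3^1 × 3^4 × 3^16 ≡ 46 (mod 73)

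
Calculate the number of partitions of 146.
27517052599

p(n) counts ways to write n as a sum of positive integers (order ignored).
Euler's pentagonal recurrence: p(k) = p(k-1) + p(k-2) - p(k-5) - p(k-7) + p(k-12) + p(k-15) - ... (offsets j(3j∓1)/2, signs ++--, p(0)=1, p(<0)=0).
DP table for k = 0..145: p(0)=1, p(1)=1, p(2)=2, p(3)=3, p(4)=5, p(5)=7, p(6)=11, p(7)=15, p(8)=22, p(9)=30, p(10)=42, p(11)=56, p(12)=77, p(13)=101, p(14)=135, p(15)=176, p(16)=231, p(17)=297, p(18)=385, p(19)=490, p(20)=627, p(21)=792, p(22)=1002, p(23)=1255, p(24)=1575, p(25)=1958, p(26)=2436, p(27)=3010, p(28)=3718, p(29)=4565, p(30)=5604, p(31)=6842, p(32)=8349, p(33)=10143, p(34)=12310, p(35)=14883, p(36)=17977, p(37)=21637, p(38)=26015, p(39)=31185, p(40)=37338, p(41)=44583, p(42)=53174, p(43)=63261, p(44)=75175, p(45)=89134, p(46)=105558, p(47)=124754, p(48)=147273, p(49)=173525, p(50)=204226, p(51)=239943, p(52)=281589, p(53)=329931, p(54)=386155, p(55)=451276, p(56)=526823, p(57)=614154, p(58)=715220, p(59)=831820, p(60)=966467, p(61)=1121505, p(62)=1300156, p(63)=1505499, p(64)=1741630, p(65)=2012558, p(66)=2323520, p(67)=2679689, p(68)=3087735, p(69)=3554345, p(70)=4087968, p(71)=4697205, p(72)=5392783, p(73)=6185689, p(74)=7089500, p(75)=8118264, p(76)=9289091, p(77)=10619863, p(78)=12132164, p(79)=13848650, p(80)=15796476, p(81)=18004327, p(82)=20506255, p(83)=23338469, p(84)=26543660, p(85)=30167357, p(86)=34262962, p(87)=38887673, p(88)=44108109, p(89)=49995925, p(90)=56634173, p(91)=64112359, p(92)=72533807, p(93)=82010177, p(94)=92669720, p(95)=104651419, p(96)=118114304, p(97)=133230930, p(98)=150198136, p(99)=169229875, p(100)=190569292, p(101)=214481126, p(102)=241265379, p(103)=271248950, p(104)=304801365, p(105)=342325709, p(106)=384276336, p(107)=431149389, p(108)=483502844, p(109)=541946240, p(110)=607163746, p(111)=679903203, p(112)=761002156, p(113)=851376628, p(114)=952050665, p(115)=1064144451, p(116)=1188908248, p(117)=1327710076, p(118)=1482074143, p(119)=1653668665, p(120)=1844349560, p(121)=2056148051, p(122)=2291320912, p(123)=2552338241, p(124)=2841940500, p(125)=3163127352, p(126)=3519222692, p(127)=3913864295, p(128)=4351078600, p(129)=4835271870, p(130)=5371315400, p(131)=5964539504, p(132)=6620830889, p(133)=7346629512, p(134)=8149040695, p(135)=9035836076, p(136)=10015581680, p(137)=11097645016, p(138)=12292341831, p(139)=13610949895, p(140)=15065878135, p(141)=16670689208, p(142)=18440293320, p(143)=20390982757, p(144)=22540654445, p(145)=24908858009.
Final step: p(146) = p(145) + p(144) - p(141) - p(139) + p(134) + p(131) - p(124) - p(120) + p(111) + p(106) - p(95) - p(89) + p(76) + p(69) - p(54) - p(46) + p(29) + p(20) - p(1)
= 24908858009 + 22540654445 - 16670689208 - 13610949895 + 8149040695 + 5964539504 - 2841940500 - 1844349560 + 679903203 + 384276336 - 104651419 - 49995925 + 9289091 + 3554345 - 386155 - 105558 + 4565 + 627 - 1
= 27517052599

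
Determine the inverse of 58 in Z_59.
58

gcd(58, 59) = 1, so the inverse exists.
Extended Euclidean algorithm on (59, 58):
59 = 1 × 58 + 1  ⟹  1 = (1)·59 + (-1)·58
So (-1)·58 ≡ 1 (mod 59), i.e. 58^(-1) ≡ -1 ≡ 58 (mod 59).
Check: 58 × 58 = 3364 ≡ 1 (mod 59)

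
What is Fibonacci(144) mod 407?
201

Matrix identity: Q^n = [[F_(n+1), F_n], [F_n, F_(n-1)]] with Q = [[1,1],[1,0]].
n = 144 = 10010000₂. Square-and-multiply, entries mod 407:
Q^1 = [[1,1],[1,0]]
Q^2 = (Q^1)² = [[2,1],[1,1]]
Q^4 = (Q^2)² = [[5,3],[3,2]]
Q^9 = (Q^4)²·Q = [[55,34],[34,21]]
Q^18 = (Q^9)² = [[111,142],[142,376]]
Q^36 = (Q^18)² = [[332,371],[371,368]]
Q^72 = (Q^36)² = [[2,34],[34,375]]
Q^144 = (Q^72)² = [[346,201],[201,145]]
F_144 mod 407 = Q^144[0][1] = 201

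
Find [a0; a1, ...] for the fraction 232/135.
[1; 1, 2, 1, 1, 4, 4]

Euclidean algorithm steps:
232 = 1 × 135 + 97
135 = 1 × 97 + 38
97 = 2 × 38 + 21
38 = 1 × 21 + 17
21 = 1 × 17 + 4
17 = 4 × 4 + 1
4 = 4 × 1 + 0
Continued fraction: [1; 1, 2, 1, 1, 4, 4]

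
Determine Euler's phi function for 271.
270

271 = 271
φ(n) = n × ∏(1 - 1/p) for each prime p dividing n
φ(271) = 271 × (1 - 1/271) = 270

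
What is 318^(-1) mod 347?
335

gcd(318, 347) = 1, so the inverse exists.
Extended Euclidean algorithm on (347, 318):
347 = 1 × 318 + 29  ⟹  29 = (1)·347 + (-1)·318
318 = 10 × 29 + 28  ⟹  28 = (-10)·347 + (11)·318
29 = 1 × 28 + 1  ⟹  1 = (11)·347 + (-12)·318
So (-12)·318 ≡ 1 (mod 347), i.e. 318^(-1) ≡ -12 ≡ 335 (mod 347).
Check: 318 × 335 = 106530 ≡ 1 (mod 347)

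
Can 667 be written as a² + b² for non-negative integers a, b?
Not possible

Factorization: 667 = 23 × 29
By Fermat: n is sum of two squares iff every prime p ≡ 3 (mod 4) appears to even power.
Prime(s) ≡ 3 (mod 4) with odd exponent: [(23, 1)]
Therefore 667 cannot be expressed as a² + b².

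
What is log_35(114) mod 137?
133

Baby-step giant-step with step n = ⌈√137⌉ = 12.
Baby steps 35^j mod 137 (j:value) for j=0..11: 0:1, 1:35, 2:129, 3:131, 4:64, 5:48, 6:36, 7:27, 8:123, 9:58, 10:112, 11:84.
Giant-step multiplier: 35^(-12) ≡ 35^(136-12) = 35^124 ≡ 87 (mod 137).
Giant steps γ_i = 114·87^i mod 137: γ_0=114, γ_1=54, γ_2=40, γ_3=55, γ_4=127, γ_5=89, γ_6=71, γ_7=12, γ_8=85, γ_9=134, γ_10=13, γ_11=35 (in table at j=1).
x = i·n + j = 11·12 + 1 = 133.
Check: 35^133 ≡ 114 (mod 137).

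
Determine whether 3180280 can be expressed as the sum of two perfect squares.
Not possible

Factorization: 3180280 = 2^3 × 5 × 43^3
By Fermat: n is sum of two squares iff every prime p ≡ 3 (mod 4) appears to even power.
Prime(s) ≡ 3 (mod 4) with odd exponent: [(43, 3)]
Therefore 3180280 cannot be expressed as a² + b².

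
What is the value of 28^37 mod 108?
28

Repeated squaring. Binary of 37 = 100101.
28^1 ≡ 28 (mod 108); 28^2 ≡ 28 (mod 108); 28^4 ≡ 28 (mod 108); 28^8 ≡ 28 (mod 108); 28^16 ≡ 28 (mod 108); 28^32 ≡ 28 (mod 108)
28^37 = 28^1 × 28^4 × 28^32 ≡ 28 (mod 108)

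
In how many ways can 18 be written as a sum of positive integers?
385

p(n) counts ways to write n as a sum of positive integers (order ignored).
Euler's pentagonal recurrence: p(k) = p(k-1) + p(k-2) - p(k-5) - p(k-7) + p(k-12) + p(k-15) - ... (offsets j(3j∓1)/2, signs ++--, p(0)=1, p(<0)=0).
DP table for k = 0..17: p(0)=1, p(1)=1, p(2)=2, p(3)=3, p(4)=5, p(5)=7, p(6)=11, p(7)=15, p(8)=22, p(9)=30, p(10)=42, p(11)=56, p(12)=77, p(13)=101, p(14)=135, p(15)=176, p(16)=231, p(17)=297.
Final step: p(18) = p(17) + p(16) - p(13) - p(11) + p(6) + p(3)
= 297 + 231 - 101 - 56 + 11 + 3
= 385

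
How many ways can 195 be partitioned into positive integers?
2580840212973

p(n) counts ways to write n as a sum of positive integers (order ignored).
Euler's pentagonal recurrence: p(k) = p(k-1) + p(k-2) - p(k-5) - p(k-7) + p(k-12) + p(k-15) - ... (offsets j(3j∓1)/2, signs ++--, p(0)=1, p(<0)=0).
DP table for k = 0..194: p(0)=1, p(1)=1, p(2)=2, p(3)=3, p(4)=5, p(5)=7, p(6)=11, p(7)=15, p(8)=22, p(9)=30, p(10)=42, p(11)=56, p(12)=77, p(13)=101, p(14)=135, p(15)=176, p(16)=231, p(17)=297, p(18)=385, p(19)=490, p(20)=627, p(21)=792, p(22)=1002, p(23)=1255, p(24)=1575, p(25)=1958, p(26)=2436, p(27)=3010, p(28)=3718, p(29)=4565, p(30)=5604, p(31)=6842, p(32)=8349, p(33)=10143, p(34)=12310, p(35)=14883, p(36)=17977, p(37)=21637, p(38)=26015, p(39)=31185, p(40)=37338, p(41)=44583, p(42)=53174, p(43)=63261, p(44)=75175, p(45)=89134, p(46)=105558, p(47)=124754, p(48)=147273, p(49)=173525, p(50)=204226, p(51)=239943, p(52)=281589, p(53)=329931, p(54)=386155, p(55)=451276, p(56)=526823, p(57)=614154, p(58)=715220, p(59)=831820, p(60)=966467, p(61)=1121505, p(62)=1300156, p(63)=1505499, p(64)=1741630, p(65)=2012558, p(66)=2323520, p(67)=2679689, p(68)=3087735, p(69)=3554345, p(70)=4087968, p(71)=4697205, p(72)=5392783, p(73)=6185689, p(74)=7089500, p(75)=8118264, p(76)=9289091, p(77)=10619863, p(78)=12132164, p(79)=13848650, p(80)=15796476, p(81)=18004327, p(82)=20506255, p(83)=23338469, p(84)=26543660, p(85)=30167357, p(86)=34262962, p(87)=38887673, p(88)=44108109, p(89)=49995925, p(90)=56634173, p(91)=64112359, p(92)=72533807, p(93)=82010177, p(94)=92669720, p(95)=104651419, p(96)=118114304, p(97)=133230930, p(98)=150198136, p(99)=169229875, p(100)=190569292, p(101)=214481126, p(102)=241265379, p(103)=271248950, p(104)=304801365, p(105)=342325709, p(106)=384276336, p(107)=431149389, p(108)=483502844, p(109)=541946240, p(110)=607163746, p(111)=679903203, p(112)=761002156, p(113)=851376628, p(114)=952050665, p(115)=1064144451, p(116)=1188908248, p(117)=1327710076, p(118)=1482074143, p(119)=1653668665, p(120)=1844349560, p(121)=2056148051, p(122)=2291320912, p(123)=2552338241, p(124)=2841940500, p(125)=3163127352, p(126)=3519222692, p(127)=3913864295, p(128)=4351078600, p(129)=4835271870, p(130)=5371315400, p(131)=5964539504, p(132)=6620830889, p(133)=7346629512, p(134)=8149040695, p(135)=9035836076, p(136)=10015581680, p(137)=11097645016, p(138)=12292341831, p(139)=13610949895, p(140)=15065878135, p(141)=16670689208, p(142)=18440293320, p(143)=20390982757, p(144)=22540654445, p(145)=24908858009, p(146)=27517052599, p(147)=30388671978, p(148)=33549419497, p(149)=37027355200, p(150)=40853235313, p(151)=45060624582, p(152)=49686288421, p(153)=54770336324, p(154)=60356673280, p(155)=66493182097, p(156)=73232243759, p(157)=80630964769, p(158)=88751778802, p(159)=97662728555, p(160)=107438159466, p(161)=118159068427, p(162)=129913904637, p(163)=142798995930, p(164)=156919475295, p(165)=172389800255, p(166)=189334822579, p(167)=207890420102, p(168)=228204732751, p(169)=250438925115, p(170)=274768617130, p(171)=301384802048, p(172)=330495499613, p(173)=362326859895, p(174)=397125074750, p(175)=435157697830, p(176)=476715857290, p(177)=522115831195, p(178)=571701605655, p(179)=625846753120, p(180)=684957390936, p(181)=749474411781, p(182)=819876908323, p(183)=896684817527, p(184)=980462880430, p(185)=1071823774337, p(186)=1171432692373, p(187)=1280011042268, p(188)=1398341745571, p(189)=1527273599625, p(190)=1667727404093, p(191)=1820701100652, p(192)=1987276856363, p(193)=2168627105469, p(194)=2366022741845.
Final step: p(195) = p(194) + p(193) - p(190) - p(188) + p(183) + p(180) - p(173) - p(169) + p(160) + p(155) - p(144) - p(138) + p(125) + p(118) - p(103) - p(95) + p(78) + p(69) - p(50) - p(40) + p(19) + p(8)
= 2366022741845 + 2168627105469 - 1667727404093 - 1398341745571 + 896684817527 + 684957390936 - 362326859895 - 250438925115 + 107438159466 + 66493182097 - 22540654445 - 12292341831 + 3163127352 + 1482074143 - 271248950 - 104651419 + 12132164 + 3554345 - 204226 - 37338 + 490 + 22
= 2580840212973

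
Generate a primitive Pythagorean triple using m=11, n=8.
(57, 176, 185)

Euclid's formula: a = m² - n², b = 2mn, c = m² + n²
m = 11, n = 8
a = 11² - 8² = 121 - 64 = 57
b = 2 × 11 × 8 = 176
c = 11² + 8² = 121 + 64 = 185
Verification: 57² + 176² = 3249 + 30976 = 34225 = 185² ✓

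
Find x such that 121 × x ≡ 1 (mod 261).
151

gcd(121, 261) = 1, so the inverse exists.
Extended Euclidean algorithm on (261, 121):
261 = 2 × 121 + 19  ⟹  19 = (1)·261 + (-2)·121
121 = 6 × 19 + 7  ⟹  7 = (-6)·261 + (13)·121
19 = 2 × 7 + 5  ⟹  5 = (13)·261 + (-28)·121
7 = 1 × 5 + 2  ⟹  2 = (-19)·261 + (41)·121
5 = 2 × 2 + 1  ⟹  1 = (51)·261 + (-110)·121
So (-110)·121 ≡ 1 (mod 261), i.e. 121^(-1) ≡ -110 ≡ 151 (mod 261).
Check: 121 × 151 = 18271 ≡ 1 (mod 261)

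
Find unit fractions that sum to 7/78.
1/12 + 1/156

Greedy algorithm:
7/78: ceiling(78/7) = 12, use 1/12
1/156: ceiling(156/1) = 156, use 1/156
Result: 7/78 = 1/12 + 1/156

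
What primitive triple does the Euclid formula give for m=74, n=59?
(1995, 8732, 8957)

Euclid's formula: a = m² - n², b = 2mn, c = m² + n²
m = 74, n = 59
a = 74² - 59² = 5476 - 3481 = 1995
b = 2 × 74 × 59 = 8732
c = 74² + 59² = 5476 + 3481 = 8957
Verification: 1995² + 8732² = 3980025 + 76247824 = 80227849 = 8957² ✓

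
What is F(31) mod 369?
157

Matrix identity: Q^n = [[F_(n+1), F_n], [F_n, F_(n-1)]] with Q = [[1,1],[1,0]].
n = 31 = 11111₂. Square-and-multiply, entries mod 369:
Q^1 = [[1,1],[1,0]]
Q^3 = (Q^1)²·Q = [[3,2],[2,1]]
Q^7 = (Q^3)²·Q = [[21,13],[13,8]]
Q^15 = (Q^7)²·Q = [[249,241],[241,8]]
Q^31 = (Q^15)²·Q = [[102,157],[157,314]]
F_31 mod 369 = Q^31[0][1] = 157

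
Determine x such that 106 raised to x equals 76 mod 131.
11

Baby-step giant-step with step n = ⌈√131⌉ = 12.
Baby steps 106^j mod 131 (j:value) for j=0..11: 0:1, 1:106, 2:101, 3:95, 4:114, 5:32, 6:117, 7:88, 8:27, 9:111, 10:107, 11:76.
h = 76 is already in the table at j=11, so x = 11.
Check: 106^11 ≡ 76 (mod 131).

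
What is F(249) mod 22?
12

Matrix identity: Q^n = [[F_(n+1), F_n], [F_n, F_(n-1)]] with Q = [[1,1],[1,0]].
n = 249 = 11111001₂. Square-and-multiply, entries mod 22:
Q^1 = [[1,1],[1,0]]
Q^3 = (Q^1)²·Q = [[3,2],[2,1]]
Q^7 = (Q^3)²·Q = [[21,13],[13,8]]
Q^15 = (Q^7)²·Q = [[19,16],[16,3]]
Q^31 = (Q^15)²·Q = [[1,1],[1,0]]
Q^62 = (Q^31)² = [[2,1],[1,1]]
Q^124 = (Q^62)² = [[5,3],[3,2]]
Q^249 = (Q^124)²·Q = [[11,12],[12,21]]
F_249 mod 22 = Q^249[0][1] = 12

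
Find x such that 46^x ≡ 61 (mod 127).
114

Baby-step giant-step with step n = ⌈√127⌉ = 12.
Baby steps 46^j mod 127 (j:value) for j=0..11: 0:1, 1:46, 2:84, 3:54, 4:71, 5:91, 6:122, 7:24, 8:88, 9:111, 10:26, 11:53.
Giant-step multiplier: 46^(-12) ≡ 46^(126-12) = 46^114 ≡ 61 (mod 127).
Giant steps γ_i = 61·61^i mod 127: γ_0=61, γ_1=38, γ_2=32, γ_3=47, γ_4=73, γ_5=8, γ_6=107, γ_7=50, γ_8=2, γ_9=122 (in table at j=6).
x = i·n + j = 9·12 + 6 = 114.
Check: 46^114 ≡ 61 (mod 127).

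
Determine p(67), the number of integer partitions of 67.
2679689

p(n) counts ways to write n as a sum of positive integers (order ignored).
Euler's pentagonal recurrence: p(k) = p(k-1) + p(k-2) - p(k-5) - p(k-7) + p(k-12) + p(k-15) - ... (offsets j(3j∓1)/2, signs ++--, p(0)=1, p(<0)=0).
DP table for k = 0..66: p(0)=1, p(1)=1, p(2)=2, p(3)=3, p(4)=5, p(5)=7, p(6)=11, p(7)=15, p(8)=22, p(9)=30, p(10)=42, p(11)=56, p(12)=77, p(13)=101, p(14)=135, p(15)=176, p(16)=231, p(17)=297, p(18)=385, p(19)=490, p(20)=627, p(21)=792, p(22)=1002, p(23)=1255, p(24)=1575, p(25)=1958, p(26)=2436, p(27)=3010, p(28)=3718, p(29)=4565, p(30)=5604, p(31)=6842, p(32)=8349, p(33)=10143, p(34)=12310, p(35)=14883, p(36)=17977, p(37)=21637, p(38)=26015, p(39)=31185, p(40)=37338, p(41)=44583, p(42)=53174, p(43)=63261, p(44)=75175, p(45)=89134, p(46)=105558, p(47)=124754, p(48)=147273, p(49)=173525, p(50)=204226, p(51)=239943, p(52)=281589, p(53)=329931, p(54)=386155, p(55)=451276, p(56)=526823, p(57)=614154, p(58)=715220, p(59)=831820, p(60)=966467, p(61)=1121505, p(62)=1300156, p(63)=1505499, p(64)=1741630, p(65)=2012558, p(66)=2323520.
Final step: p(67) = p(66) + p(65) - p(62) - p(60) + p(55) + p(52) - p(45) - p(41) + p(32) + p(27) - p(16) - p(10)
= 2323520 + 2012558 - 1300156 - 966467 + 451276 + 281589 - 89134 - 44583 + 8349 + 3010 - 231 - 42
= 2679689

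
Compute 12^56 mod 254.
68

Repeated squaring. Binary of 56 = 111000.
12^1 ≡ 12 (mod 254); 12^2 ≡ 144 (mod 254); 12^4 ≡ 162 (mod 254); 12^8 ≡ 82 (mod 254); 12^16 ≡ 120 (mod 254); 12^32 ≡ 176 (mod 254)
12^56 = 12^8 × 12^16 × 12^32 ≡ 68 (mod 254)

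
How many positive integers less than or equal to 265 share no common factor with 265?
208

265 = 5 × 53
φ(n) = n × ∏(1 - 1/p) for each prime p dividing n
φ(265) = 265 × (1 - 1/5) × (1 - 1/53) = 208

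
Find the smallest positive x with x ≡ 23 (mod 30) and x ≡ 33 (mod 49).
1013

Using Chinese Remainder Theorem:
M = 30 × 49 = 1470
M1 = 49, M2 = 30
y1 = 49^(-1) mod 30 = 19
y2 = 30^(-1) mod 49 = 18
x = (23×49×19 + 33×30×18) mod 1470 = 1013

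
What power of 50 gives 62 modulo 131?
80

Baby-step giant-step with step n = ⌈√131⌉ = 12.
Baby steps 50^j mod 131 (j:value) for j=0..11: 0:1, 1:50, 2:11, 3:26, 4:121, 5:24, 6:21, 7:2, 8:100, 9:22, 10:52, 11:111.
Giant-step multiplier: 50^(-12) ≡ 50^(130-12) = 50^118 ≡ 101 (mod 131).
Giant steps γ_i = 62·101^i mod 131: γ_0=62, γ_1=105, γ_2=125, γ_3=49, γ_4=102, γ_5=84, γ_6=100 (in table at j=8).
x = i·n + j = 6·12 + 8 = 80.
Check: 50^80 ≡ 62 (mod 131).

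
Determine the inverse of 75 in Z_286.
225

gcd(75, 286) = 1, so the inverse exists.
Extended Euclidean algorithm on (286, 75):
286 = 3 × 75 + 61  ⟹  61 = (1)·286 + (-3)·75
75 = 1 × 61 + 14  ⟹  14 = (-1)·286 + (4)·75
61 = 4 × 14 + 5  ⟹  5 = (5)·286 + (-19)·75
14 = 2 × 5 + 4  ⟹  4 = (-11)·286 + (42)·75
5 = 1 × 4 + 1  ⟹  1 = (16)·286 + (-61)·75
So (-61)·75 ≡ 1 (mod 286), i.e. 75^(-1) ≡ -61 ≡ 225 (mod 286).
Check: 75 × 225 = 16875 ≡ 1 (mod 286)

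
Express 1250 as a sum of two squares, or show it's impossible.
5² + 35² (a=5, b=35)

Factorization: 1250 = 2 × 5^4
By Fermat: n is sum of two squares iff every prime p ≡ 3 (mod 4) appears to even power.
All primes ≡ 3 (mod 4) appear to even power.
Search a = 0, 1, 2, … for 1250 - a² a perfect square: first hit at a = 5: 1250 - 25 = 1225 = 35².
1250 = 5² + 35² = 25 + 1225 ✓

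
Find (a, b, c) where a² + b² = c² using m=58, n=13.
(3195, 1508, 3533)

Euclid's formula: a = m² - n², b = 2mn, c = m² + n²
m = 58, n = 13
a = 58² - 13² = 3364 - 169 = 3195
b = 2 × 58 × 13 = 1508
c = 58² + 13² = 3364 + 169 = 3533
Verification: 3195² + 1508² = 10208025 + 2274064 = 12482089 = 3533² ✓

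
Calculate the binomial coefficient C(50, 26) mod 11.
2

Using Lucas' theorem:
Write n=50 and k=26 in base 11:
n in base 11: [4, 6]
k in base 11: [2, 4]
C(50,26) mod 11 = ∏ C(n_i, k_i) mod 11
Digit binomials (mod 11): C(4,2) = 6; C(6,4) = 15 ≡ 4
Product: 6 × 4 = 24 ≡ 2 (mod 11)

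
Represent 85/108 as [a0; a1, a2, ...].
[0; 1, 3, 1, 2, 3, 2]

Euclidean algorithm steps:
85 = 0 × 108 + 85
108 = 1 × 85 + 23
85 = 3 × 23 + 16
23 = 1 × 16 + 7
16 = 2 × 7 + 2
7 = 3 × 2 + 1
2 = 2 × 1 + 0
Continued fraction: [0; 1, 3, 1, 2, 3, 2]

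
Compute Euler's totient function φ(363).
220

363 = 3 × 11^2
φ(n) = n × ∏(1 - 1/p) for each prime p dividing n
φ(363) = 363 × (1 - 1/3) × (1 - 1/11) = 220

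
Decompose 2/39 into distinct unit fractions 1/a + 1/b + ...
1/20 + 1/780

Greedy algorithm:
2/39: ceiling(39/2) = 20, use 1/20
1/780: ceiling(780/1) = 780, use 1/780
Result: 2/39 = 1/20 + 1/780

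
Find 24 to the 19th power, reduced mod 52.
28

Repeated squaring. Binary of 19 = 10011.
24^1 ≡ 24 (mod 52); 24^2 ≡ 4 (mod 52); 24^4 ≡ 16 (mod 52); 24^8 ≡ 48 (mod 52); 24^16 ≡ 16 (mod 52)
24^19 = 24^1 × 24^2 × 24^16 ≡ 28 (mod 52)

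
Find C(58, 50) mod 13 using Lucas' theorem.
0

Using Lucas' theorem:
Write n=58 and k=50 in base 13:
n in base 13: [4, 6]
k in base 13: [3, 11]
C(58,50) mod 13 = ∏ C(n_i, k_i) mod 13
Digit binomials (mod 13): C(4,3) = 4; C(6,11) = 0 (k_i > n_i)
Product: 4 × 0 = 0 ≡ 0 (mod 13)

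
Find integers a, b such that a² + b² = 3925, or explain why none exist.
9² + 62² (a=9, b=62)

Factorization: 3925 = 5^2 × 157
By Fermat: n is sum of two squares iff every prime p ≡ 3 (mod 4) appears to even power.
All primes ≡ 3 (mod 4) appear to even power.
Search a = 0, 1, 2, … for 3925 - a² a perfect square: first hit at a = 9: 3925 - 81 = 3844 = 62².
3925 = 9² + 62² = 81 + 3844 ✓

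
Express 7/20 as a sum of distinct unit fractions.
1/3 + 1/60

Greedy algorithm:
7/20: ceiling(20/7) = 3, use 1/3
1/60: ceiling(60/1) = 60, use 1/60
Result: 7/20 = 1/3 + 1/60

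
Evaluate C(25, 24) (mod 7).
4

Using Lucas' theorem:
Write n=25 and k=24 in base 7:
n in base 7: [3, 4]
k in base 7: [3, 3]
C(25,24) mod 7 = ∏ C(n_i, k_i) mod 7
Digit binomials (mod 7): C(3,3) = 1; C(4,3) = 4
Product: 1 × 4 = 4 ≡ 4 (mod 7)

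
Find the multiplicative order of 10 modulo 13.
6

13 is prime, so ord(10) divides φ(13) = 12.
Divisors of 12: 1, 2, 3, 4, 6, 12.
Repeated squaring: 10^1 ≡ 10, 10^2 ≡ 9, 10^4 ≡ 3, 10^8 ≡ 9 (mod 13).
Test 10^d mod 13 for each divisor d in increasing order:
10^1 ≡ 10
10^2 ≡ 9
10^3 = 10^2·10^1 ≡ 12
10^4 ≡ 3
10^6 = 10^4·10^2 ≡ 1  ← first divisor giving 1
The order is 6.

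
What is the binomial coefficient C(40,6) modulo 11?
7

Using Lucas' theorem:
Write n=40 and k=6 in base 11:
n in base 11: [3, 7]
k in base 11: [0, 6]
C(40,6) mod 11 = ∏ C(n_i, k_i) mod 11
Digit binomials (mod 11): C(3,0) = 1; C(7,6) = 7
Product: 1 × 7 = 7 ≡ 7 (mod 11)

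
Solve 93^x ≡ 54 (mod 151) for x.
7

Baby-step giant-step with step n = ⌈√151⌉ = 13.
Baby steps 93^j mod 151 (j:value) for j=0..12: 0:1, 1:93, 2:42, 3:131, 4:103, 5:66, 6:98, 7:54, 8:39, 9:3, 10:128, 11:126, 12:91.
h = 54 is already in the table at j=7, so x = 7.
Check: 93^7 ≡ 54 (mod 151).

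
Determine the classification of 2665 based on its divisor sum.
deficient

Proper divisors of 2665: sum = 1 + 5 + 13 + 41 + 65 + 205 + 533 = 863
Since 863 < 2665, 2665 is deficient.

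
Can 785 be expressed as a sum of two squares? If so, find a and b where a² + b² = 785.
1² + 28² (a=1, b=28)

Factorization: 785 = 5 × 157
By Fermat: n is sum of two squares iff every prime p ≡ 3 (mod 4) appears to even power.
All primes ≡ 3 (mod 4) appear to even power.
Search a = 0, 1, 2, … for 785 - a² a perfect square: first hit at a = 1: 785 - 1 = 784 = 28².
785 = 1² + 28² = 1 + 784 ✓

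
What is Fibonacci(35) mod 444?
257

Matrix identity: Q^n = [[F_(n+1), F_n], [F_n, F_(n-1)]] with Q = [[1,1],[1,0]].
n = 35 = 100011₂. Square-and-multiply, entries mod 444:
Q^1 = [[1,1],[1,0]]
Q^2 = (Q^1)² = [[2,1],[1,1]]
Q^4 = (Q^2)² = [[5,3],[3,2]]
Q^8 = (Q^4)² = [[34,21],[21,13]]
Q^17 = (Q^8)²·Q = [[364,265],[265,99]]
Q^35 = (Q^17)²·Q = [[408,257],[257,151]]
F_35 mod 444 = Q^35[0][1] = 257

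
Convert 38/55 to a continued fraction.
[0; 1, 2, 4, 4]

Euclidean algorithm steps:
38 = 0 × 55 + 38
55 = 1 × 38 + 17
38 = 2 × 17 + 4
17 = 4 × 4 + 1
4 = 4 × 1 + 0
Continued fraction: [0; 1, 2, 4, 4]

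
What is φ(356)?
176

356 = 2^2 × 89
φ(n) = n × ∏(1 - 1/p) for each prime p dividing n
φ(356) = 356 × (1 - 1/2) × (1 - 1/89) = 176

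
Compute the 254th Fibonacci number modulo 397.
64

Matrix identity: Q^n = [[F_(n+1), F_n], [F_n, F_(n-1)]] with Q = [[1,1],[1,0]].
n = 254 = 11111110₂. Square-and-multiply, entries mod 397:
Q^1 = [[1,1],[1,0]]
Q^3 = (Q^1)²·Q = [[3,2],[2,1]]
Q^7 = (Q^3)²·Q = [[21,13],[13,8]]
Q^15 = (Q^7)²·Q = [[193,213],[213,377]]
Q^31 = (Q^15)²·Q = [[367,42],[42,325]]
Q^63 = (Q^31)²·Q = [[365,282],[282,83]]
Q^127 = (Q^63)²·Q = [[47,354],[354,90]]
Q^254 = (Q^127)² = [[88,64],[64,24]]
F_254 mod 397 = Q^254[0][1] = 64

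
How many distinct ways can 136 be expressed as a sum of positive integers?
10015581680

p(n) counts ways to write n as a sum of positive integers (order ignored).
Euler's pentagonal recurrence: p(k) = p(k-1) + p(k-2) - p(k-5) - p(k-7) + p(k-12) + p(k-15) - ... (offsets j(3j∓1)/2, signs ++--, p(0)=1, p(<0)=0).
DP table for k = 0..135: p(0)=1, p(1)=1, p(2)=2, p(3)=3, p(4)=5, p(5)=7, p(6)=11, p(7)=15, p(8)=22, p(9)=30, p(10)=42, p(11)=56, p(12)=77, p(13)=101, p(14)=135, p(15)=176, p(16)=231, p(17)=297, p(18)=385, p(19)=490, p(20)=627, p(21)=792, p(22)=1002, p(23)=1255, p(24)=1575, p(25)=1958, p(26)=2436, p(27)=3010, p(28)=3718, p(29)=4565, p(30)=5604, p(31)=6842, p(32)=8349, p(33)=10143, p(34)=12310, p(35)=14883, p(36)=17977, p(37)=21637, p(38)=26015, p(39)=31185, p(40)=37338, p(41)=44583, p(42)=53174, p(43)=63261, p(44)=75175, p(45)=89134, p(46)=105558, p(47)=124754, p(48)=147273, p(49)=173525, p(50)=204226, p(51)=239943, p(52)=281589, p(53)=329931, p(54)=386155, p(55)=451276, p(56)=526823, p(57)=614154, p(58)=715220, p(59)=831820, p(60)=966467, p(61)=1121505, p(62)=1300156, p(63)=1505499, p(64)=1741630, p(65)=2012558, p(66)=2323520, p(67)=2679689, p(68)=3087735, p(69)=3554345, p(70)=4087968, p(71)=4697205, p(72)=5392783, p(73)=6185689, p(74)=7089500, p(75)=8118264, p(76)=9289091, p(77)=10619863, p(78)=12132164, p(79)=13848650, p(80)=15796476, p(81)=18004327, p(82)=20506255, p(83)=23338469, p(84)=26543660, p(85)=30167357, p(86)=34262962, p(87)=38887673, p(88)=44108109, p(89)=49995925, p(90)=56634173, p(91)=64112359, p(92)=72533807, p(93)=82010177, p(94)=92669720, p(95)=104651419, p(96)=118114304, p(97)=133230930, p(98)=150198136, p(99)=169229875, p(100)=190569292, p(101)=214481126, p(102)=241265379, p(103)=271248950, p(104)=304801365, p(105)=342325709, p(106)=384276336, p(107)=431149389, p(108)=483502844, p(109)=541946240, p(110)=607163746, p(111)=679903203, p(112)=761002156, p(113)=851376628, p(114)=952050665, p(115)=1064144451, p(116)=1188908248, p(117)=1327710076, p(118)=1482074143, p(119)=1653668665, p(120)=1844349560, p(121)=2056148051, p(122)=2291320912, p(123)=2552338241, p(124)=2841940500, p(125)=3163127352, p(126)=3519222692, p(127)=3913864295, p(128)=4351078600, p(129)=4835271870, p(130)=5371315400, p(131)=5964539504, p(132)=6620830889, p(133)=7346629512, p(134)=8149040695, p(135)=9035836076.
Final step: p(136) = p(135) + p(134) - p(131) - p(129) + p(124) + p(121) - p(114) - p(110) + p(101) + p(96) - p(85) - p(79) + p(66) + p(59) - p(44) - p(36) + p(19) + p(10)
= 9035836076 + 8149040695 - 5964539504 - 4835271870 + 2841940500 + 2056148051 - 952050665 - 607163746 + 214481126 + 118114304 - 30167357 - 13848650 + 2323520 + 831820 - 75175 - 17977 + 490 + 42
= 10015581680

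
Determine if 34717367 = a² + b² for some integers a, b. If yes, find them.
Not possible

Factorization: 34717367 = 71^3 × 97
By Fermat: n is sum of two squares iff every prime p ≡ 3 (mod 4) appears to even power.
Prime(s) ≡ 3 (mod 4) with odd exponent: [(71, 3)]
Therefore 34717367 cannot be expressed as a² + b².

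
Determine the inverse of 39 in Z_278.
221

gcd(39, 278) = 1, so the inverse exists.
Extended Euclidean algorithm on (278, 39):
278 = 7 × 39 + 5  ⟹  5 = (1)·278 + (-7)·39
39 = 7 × 5 + 4  ⟹  4 = (-7)·278 + (50)·39
5 = 1 × 4 + 1  ⟹  1 = (8)·278 + (-57)·39
So (-57)·39 ≡ 1 (mod 278), i.e. 39^(-1) ≡ -57 ≡ 221 (mod 278).
Check: 39 × 221 = 8619 ≡ 1 (mod 278)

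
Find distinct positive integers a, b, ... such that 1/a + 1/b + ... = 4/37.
1/10 + 1/124 + 1/22940

Greedy algorithm:
4/37: ceiling(37/4) = 10, use 1/10
3/370: ceiling(370/3) = 124, use 1/124
1/22940: ceiling(22940/1) = 22940, use 1/22940
Result: 4/37 = 1/10 + 1/124 + 1/22940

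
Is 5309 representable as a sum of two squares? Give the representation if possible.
50² + 53² (a=50, b=53)

Factorization: 5309 = 5309
By Fermat: n is sum of two squares iff every prime p ≡ 3 (mod 4) appears to even power.
All primes ≡ 3 (mod 4) appear to even power.
Search a = 0, 1, 2, … for 5309 - a² a perfect square: first hit at a = 50: 5309 - 2500 = 2809 = 53².
5309 = 50² + 53² = 2500 + 2809 ✓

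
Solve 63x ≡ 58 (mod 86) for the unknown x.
x ≡ 76 (mod 86)

gcd(63, 86) = 1, which divides 58, so solutions exist.
Find 63^(-1) mod 86 by the extended Euclidean algorithm:
86 = 1 × 63 + 23  ⟹  23 = (1)·86 + (-1)·63
63 = 2 × 23 + 17  ⟹  17 = (-2)·86 + (3)·63
23 = 1 × 17 + 6  ⟹  6 = (3)·86 + (-4)·63
17 = 2 × 6 + 5  ⟹  5 = (-8)·86 + (11)·63
6 = 1 × 5 + 1  ⟹  1 = (11)·86 + (-15)·63
So (-15)·63 ≡ 1 (mod 86), i.e. 63^(-1) ≡ -15 ≡ 71 (mod 86).
x ≡ 71 × 58 = 4118 ≡ 76 (mod 86).
Check: 63 × 76 = 4788 ≡ 58 (mod 86).
Unique solution: x ≡ 76 (mod 86)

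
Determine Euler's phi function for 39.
24

39 = 3 × 13
φ(n) = n × ∏(1 - 1/p) for each prime p dividing n
φ(39) = 39 × (1 - 1/3) × (1 - 1/13) = 24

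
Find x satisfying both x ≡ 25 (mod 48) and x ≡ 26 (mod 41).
313

Using Chinese Remainder Theorem:
M = 48 × 41 = 1968
M1 = 41, M2 = 48
y1 = 41^(-1) mod 48 = 41
y2 = 48^(-1) mod 41 = 6
x = (25×41×41 + 26×48×6) mod 1968 = 313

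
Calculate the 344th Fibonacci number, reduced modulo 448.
245

Matrix identity: Q^n = [[F_(n+1), F_n], [F_n, F_(n-1)]] with Q = [[1,1],[1,0]].
n = 344 = 101011000₂. Square-and-multiply, entries mod 448:
Q^1 = [[1,1],[1,0]]
Q^2 = (Q^1)² = [[2,1],[1,1]]
Q^5 = (Q^2)²·Q = [[8,5],[5,3]]
Q^10 = (Q^5)² = [[89,55],[55,34]]
Q^21 = (Q^10)²·Q = [[239,194],[194,45]]
Q^43 = (Q^21)²·Q = [[221,229],[229,440]]
Q^86 = (Q^43)² = [[34,393],[393,89]]
Q^172 = (Q^86)² = [[149,403],[403,194]]
Q^344 = (Q^172)² = [[34,245],[245,237]]
F_344 mod 448 = Q^344[0][1] = 245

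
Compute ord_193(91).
192

193 is prime, so ord(91) divides φ(193) = 192.
Divisors of 192: 1, 2, 3, 4, 6, 8, 12, 16, 24, 32, 48, 64, 96, 192.
Repeated squaring: 91^1 ≡ 91, 91^2 ≡ 175, 91^4 ≡ 131, 91^8 ≡ 177, 91^16 ≡ 63, 91^32 ≡ 109, 91^64 ≡ 108, 91^128 ≡ 84 (mod 193).
Test 91^d mod 193 for each divisor d in increasing order:
91^1 ≡ 91
91^2 ≡ 175
91^3 = 91^2·91^1 ≡ 99
91^4 ≡ 131
91^6 = 91^4·91^2 ≡ 151
91^8 ≡ 177
91^12 = 91^8·91^4 ≡ 27
91^16 ≡ 63
91^24 = 91^16·91^8 ≡ 150
91^32 ≡ 109
91^48 = 91^32·91^16 ≡ 112
91^64 ≡ 108
91^96 = 91^64·91^32 ≡ 192
91^192 = 91^128·91^64 ≡ 1  ← first divisor giving 1
The order is 192.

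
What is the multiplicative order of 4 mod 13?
6

13 is prime, so ord(4) divides φ(13) = 12.
Divisors of 12: 1, 2, 3, 4, 6, 12.
Repeated squaring: 4^1 ≡ 4, 4^2 ≡ 3, 4^4 ≡ 9, 4^8 ≡ 3 (mod 13).
Test 4^d mod 13 for each divisor d in increasing order:
4^1 ≡ 4
4^2 ≡ 3
4^3 = 4^2·4^1 ≡ 12
4^4 ≡ 9
4^6 = 4^4·4^2 ≡ 1  ← first divisor giving 1
The order is 6.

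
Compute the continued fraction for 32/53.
[0; 1, 1, 1, 1, 10]

Euclidean algorithm steps:
32 = 0 × 53 + 32
53 = 1 × 32 + 21
32 = 1 × 21 + 11
21 = 1 × 11 + 10
11 = 1 × 10 + 1
10 = 10 × 1 + 0
Continued fraction: [0; 1, 1, 1, 1, 10]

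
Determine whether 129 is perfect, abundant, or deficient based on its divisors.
deficient

Proper divisors of 129: sum = 1 + 3 + 43 = 47
Since 47 < 129, 129 is deficient.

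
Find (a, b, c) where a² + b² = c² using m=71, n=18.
(4717, 2556, 5365)

Euclid's formula: a = m² - n², b = 2mn, c = m² + n²
m = 71, n = 18
a = 71² - 18² = 5041 - 324 = 4717
b = 2 × 71 × 18 = 2556
c = 71² + 18² = 5041 + 324 = 5365
Verification: 4717² + 2556² = 22250089 + 6533136 = 28783225 = 5365² ✓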